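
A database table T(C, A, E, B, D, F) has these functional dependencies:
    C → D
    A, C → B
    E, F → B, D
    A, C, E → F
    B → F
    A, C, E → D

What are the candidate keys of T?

{A, C, E}

No FD produces {A, C, E}, so they must be in every candidate key.
{A, C, E}⁺ = {A, B, C, D, E, F} — all of the relation — so {A, C, E} is a candidate key.
No smaller or unrelated set reaches every attribute, so there are no other keys.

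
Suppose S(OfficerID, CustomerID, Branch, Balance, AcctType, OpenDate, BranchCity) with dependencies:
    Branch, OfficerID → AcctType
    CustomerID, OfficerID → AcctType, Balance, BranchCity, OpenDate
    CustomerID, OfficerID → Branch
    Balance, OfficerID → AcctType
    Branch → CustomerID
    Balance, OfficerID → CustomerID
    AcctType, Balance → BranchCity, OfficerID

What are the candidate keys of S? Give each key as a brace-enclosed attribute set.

{AcctType, Balance}, {Balance, OfficerID}, {Branch, OfficerID}, {CustomerID, OfficerID}

{AcctType, Balance}⁺ = {AcctType, Balance, Branch, BranchCity, CustomerID, OfficerID, OpenDate} — all of the relation — so {AcctType, Balance} is a candidate key.
{Balance, OfficerID}⁺ = {AcctType, Balance, Branch, BranchCity, CustomerID, OfficerID, OpenDate} — all of the relation — so {Balance, OfficerID} is a candidate key.
{Branch, OfficerID}⁺ = {AcctType, Balance, Branch, BranchCity, CustomerID, OfficerID, OpenDate} — all of the relation — so {Branch, OfficerID} is a candidate key.
{CustomerID, OfficerID}⁺ = {AcctType, Balance, Branch, BranchCity, CustomerID, OfficerID, OpenDate} — all of the relation — so {CustomerID, OfficerID} is a candidate key.
These are minimal and exhaustive — every other superkey contains one of them.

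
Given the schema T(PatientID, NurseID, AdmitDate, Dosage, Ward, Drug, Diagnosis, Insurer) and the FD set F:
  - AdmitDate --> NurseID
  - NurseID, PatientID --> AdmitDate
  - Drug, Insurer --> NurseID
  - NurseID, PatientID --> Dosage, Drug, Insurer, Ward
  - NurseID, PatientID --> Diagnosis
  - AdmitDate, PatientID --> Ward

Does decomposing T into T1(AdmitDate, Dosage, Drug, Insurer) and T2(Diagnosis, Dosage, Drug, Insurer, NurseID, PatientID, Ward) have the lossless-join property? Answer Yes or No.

T1 ∩ T2 = {Dosage, Drug, Insurer}; its closure under F is {Dosage, Drug, Insurer, NurseID}.
T1 ⊄ {Dosage, Drug, Insurer, NurseID} and T2 ⊄ {Dosage, Drug, Insurer, NurseID}, so the split is lossy.

No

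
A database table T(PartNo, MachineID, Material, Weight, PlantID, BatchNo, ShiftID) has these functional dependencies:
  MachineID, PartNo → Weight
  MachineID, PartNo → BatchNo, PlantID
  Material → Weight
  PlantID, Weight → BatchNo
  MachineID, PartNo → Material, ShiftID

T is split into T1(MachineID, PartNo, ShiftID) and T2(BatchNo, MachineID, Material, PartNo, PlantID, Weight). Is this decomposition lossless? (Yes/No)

T1 ∩ T2 = {MachineID, PartNo}; its closure under F is {BatchNo, MachineID, Material, PartNo, PlantID, ShiftID, Weight}.
T1 is contained in that closure, so T1 ∩ T2 → T1 holds and the join is lossless.

Yes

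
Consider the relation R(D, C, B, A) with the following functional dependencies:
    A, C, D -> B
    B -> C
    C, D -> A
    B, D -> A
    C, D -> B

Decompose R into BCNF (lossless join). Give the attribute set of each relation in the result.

Candidate keys of the original relation: {B, D}, {C, D}.
In {A, B, C, D}, {B} is not a superkey ({B}⁺ restricted to this set is {B, C}), so split on B -> C into {B, C} and {A, B, D}.
{B, C} is in BCNF.
{A, B, D} is in BCNF.

{A, B, D}; {B, C}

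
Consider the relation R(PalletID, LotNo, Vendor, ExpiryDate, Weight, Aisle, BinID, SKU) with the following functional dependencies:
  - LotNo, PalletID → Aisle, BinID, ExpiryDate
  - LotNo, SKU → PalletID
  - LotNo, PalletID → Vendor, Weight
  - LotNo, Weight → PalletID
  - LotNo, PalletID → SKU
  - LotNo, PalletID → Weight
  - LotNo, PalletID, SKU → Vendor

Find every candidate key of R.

No FD produces {LotNo}, so it must be in every candidate key.
{LotNo, PalletID}⁺ = {Aisle, BinID, ExpiryDate, LotNo, PalletID, SKU, Vendor, Weight}, which is every attribute, so {LotNo, PalletID} is a candidate key.
{LotNo, SKU}⁺ = {Aisle, BinID, ExpiryDate, LotNo, PalletID, SKU, Vendor, Weight}, which is every attribute, so {LotNo, SKU} is a candidate key.
{LotNo, Weight}⁺ = {Aisle, BinID, ExpiryDate, LotNo, PalletID, SKU, Vendor, Weight}, which is every attribute, so {LotNo, Weight} is a candidate key.
No proper subset of any of these is a key, and no other minimal superkey exists.

{LotNo, PalletID}, {LotNo, SKU}, {LotNo, Weight}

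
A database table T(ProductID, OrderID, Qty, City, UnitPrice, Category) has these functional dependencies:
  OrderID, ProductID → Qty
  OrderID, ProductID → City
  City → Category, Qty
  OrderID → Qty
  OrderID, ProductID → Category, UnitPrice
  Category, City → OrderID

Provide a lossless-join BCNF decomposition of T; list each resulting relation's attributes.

{Category, City, OrderID}; {City, ProductID, UnitPrice}; {OrderID, Qty}

Candidate keys of the original relation: {City, ProductID}, {OrderID, ProductID}.
Within {Category, City, OrderID, ProductID, Qty, UnitPrice}: {City}⁺ ∩ {Category, City, OrderID, ProductID, Qty, UnitPrice} = {Category, City, OrderID, Qty}, not the whole set, so City → Category, OrderID, Qty violates BCNF; decompose into {Category, City, OrderID, Qty} and {City, ProductID, UnitPrice}.
Within {Category, City, OrderID, Qty}: {OrderID}⁺ ∩ {Category, City, OrderID, Qty} = {OrderID, Qty}, not the whole set, so OrderID → Qty violates BCNF; decompose into {OrderID, Qty} and {Category, City, OrderID}.
{OrderID, Qty} has no BCNF violation.
{Category, City, OrderID} has no BCNF violation.
{City, ProductID, UnitPrice} has no BCNF violation.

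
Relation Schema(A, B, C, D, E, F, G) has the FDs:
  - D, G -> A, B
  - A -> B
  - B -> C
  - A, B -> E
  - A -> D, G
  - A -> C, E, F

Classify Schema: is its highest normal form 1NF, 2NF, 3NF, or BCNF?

Candidate keys: {A}, {D, G}. Prime attributes: {A, D, G}.
For B -> C we have {B}⁺ = {B, C}; {B} is not a superkey, so BCNF fails.
B -> C has non-prime {C} on the right and a non-superkey on the left, so 3NF fails.
No proper subset of a key has a non-prime attribute in its closure, so there is no partial dependency; 2NF holds.

2NF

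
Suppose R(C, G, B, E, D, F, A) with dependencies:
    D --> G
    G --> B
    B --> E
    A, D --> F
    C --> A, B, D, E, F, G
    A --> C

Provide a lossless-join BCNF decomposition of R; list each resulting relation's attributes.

Candidate keys of the original relation: {A}, {C}.
Within {A, B, C, D, E, F, G}: {D}⁺ ∩ {A, B, C, D, E, F, G} = {B, D, E, G}, not the whole set, so D --> B, E, G violates BCNF; decompose into {B, D, E, G} and {A, C, D, F}.
Within {B, D, E, G}: {G}⁺ ∩ {B, D, E, G} = {B, E, G}, not the whole set, so G --> B, E violates BCNF; decompose into {B, E, G} and {D, G}.
Within {B, E, G}: {B}⁺ ∩ {B, E, G} = {B, E}, not the whole set, so B --> E violates BCNF; decompose into {B, E} and {B, G}.
{B, E} has no BCNF violation.
{B, G} has no BCNF violation.
{D, G} has no BCNF violation.
{A, C, D, F} has no BCNF violation.

{A, C, D, F}; {B, E}; {B, G}; {D, G}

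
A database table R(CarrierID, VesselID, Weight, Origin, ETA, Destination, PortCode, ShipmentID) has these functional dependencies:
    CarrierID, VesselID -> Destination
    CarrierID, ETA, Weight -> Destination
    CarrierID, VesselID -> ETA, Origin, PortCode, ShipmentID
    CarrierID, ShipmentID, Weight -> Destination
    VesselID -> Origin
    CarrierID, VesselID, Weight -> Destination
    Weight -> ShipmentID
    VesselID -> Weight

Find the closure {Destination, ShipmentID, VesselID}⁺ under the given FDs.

{Destination, Origin, ShipmentID, VesselID, Weight}

Start with {Destination, ShipmentID, VesselID}.
VesselID -> Origin applies; add {Origin} → now {Destination, Origin, ShipmentID, VesselID}.
VesselID -> Weight applies; add {Weight} → now {Destination, Origin, ShipmentID, VesselID, Weight}.
No further FD applies.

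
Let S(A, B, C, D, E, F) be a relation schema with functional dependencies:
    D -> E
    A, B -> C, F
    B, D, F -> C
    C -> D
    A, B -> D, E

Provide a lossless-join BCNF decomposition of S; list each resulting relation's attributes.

Candidate key of the original relation: {A, B}.
In {A, B, C, D, E, F}, {D} is not a superkey ({D}⁺ restricted to this set is {D, E}), so split on D -> E into {D, E} and {A, B, C, D, F}.
{D, E}: every determinant is a superkey — BCNF.
In {A, B, C, D, F}, {B, D, F} is not a superkey ({B, D, F}⁺ restricted to this set is {B, C, D, F}), so split on B, D, F -> C into {B, C, D, F} and {A, B, D, F}.
In {B, C, D, F}, {C} is not a superkey ({C}⁺ restricted to this set is {C, D}), so split on C -> D into {C, D} and {B, C, F}.
{C, D}: every determinant is a superkey — BCNF.
{B, C, F}: every determinant is a superkey — BCNF.
{A, B, D, F}: every determinant is a superkey — BCNF.

{A, B, D, F}; {B, C, F}; {C, D}; {D, E}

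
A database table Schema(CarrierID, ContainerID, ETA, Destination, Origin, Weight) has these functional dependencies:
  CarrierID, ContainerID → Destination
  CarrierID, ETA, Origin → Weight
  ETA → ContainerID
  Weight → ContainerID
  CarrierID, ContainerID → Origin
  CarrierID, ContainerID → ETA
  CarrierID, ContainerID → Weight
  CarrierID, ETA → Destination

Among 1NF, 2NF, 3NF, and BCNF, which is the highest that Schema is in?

Candidate keys: {CarrierID, ContainerID}, {CarrierID, ETA}, {CarrierID, Weight}. Prime attributes: {CarrierID, ContainerID, ETA, Weight}.
ETA → ContainerID: {ETA}⁺ = {ContainerID, ETA}, which is not all of the attributes, so the left side is not a superkey — BCNF is violated.
Since {ContainerID} ⊆ prime attributes and every other non-superkey FD also has a prime right side, the schema is in 3NF.

3NF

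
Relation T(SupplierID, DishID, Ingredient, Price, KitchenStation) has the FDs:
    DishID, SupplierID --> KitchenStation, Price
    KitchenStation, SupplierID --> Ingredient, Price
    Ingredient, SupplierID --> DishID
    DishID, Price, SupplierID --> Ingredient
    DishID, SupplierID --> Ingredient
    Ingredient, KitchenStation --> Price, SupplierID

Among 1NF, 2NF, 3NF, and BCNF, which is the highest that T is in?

Candidate keys: {DishID, SupplierID}, {Ingredient, KitchenStation}, {Ingredient, SupplierID}, {KitchenStation, SupplierID}. Prime attributes: {DishID, Ingredient, KitchenStation, SupplierID}.
Each dependency's left side is a superkey — BCNF holds.

BCNF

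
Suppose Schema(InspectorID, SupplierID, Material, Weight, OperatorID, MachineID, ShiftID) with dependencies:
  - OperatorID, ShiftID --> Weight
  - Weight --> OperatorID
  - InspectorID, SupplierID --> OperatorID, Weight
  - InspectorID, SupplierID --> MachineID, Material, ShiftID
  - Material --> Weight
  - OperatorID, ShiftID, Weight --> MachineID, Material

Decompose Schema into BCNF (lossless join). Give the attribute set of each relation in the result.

Candidate key of the original relation: {InspectorID, SupplierID}.
In {InspectorID, MachineID, Material, OperatorID, ShiftID, SupplierID, Weight}, {OperatorID, ShiftID} is not a superkey ({OperatorID, ShiftID}⁺ restricted to this set is {MachineID, Material, OperatorID, ShiftID, Weight}), so split on OperatorID, ShiftID --> MachineID, Material, Weight into {MachineID, Material, OperatorID, ShiftID, Weight} and {InspectorID, OperatorID, ShiftID, SupplierID}.
In {MachineID, Material, OperatorID, ShiftID, Weight}, {Weight} is not a superkey ({Weight}⁺ restricted to this set is {OperatorID, Weight}), so split on Weight --> OperatorID into {OperatorID, Weight} and {MachineID, Material, ShiftID, Weight}.
{OperatorID, Weight} is in BCNF.
In {MachineID, Material, ShiftID, Weight}, {Material} is not a superkey ({Material}⁺ restricted to this set is {Material, Weight}), so split on Material --> Weight into {Material, Weight} and {MachineID, Material, ShiftID}.
{Material, Weight} is in BCNF.
{MachineID, Material, ShiftID} is in BCNF.
{InspectorID, OperatorID, ShiftID, SupplierID} is in BCNF.

{InspectorID, OperatorID, ShiftID, SupplierID}; {MachineID, Material, ShiftID}; {Material, Weight}; {OperatorID, Weight}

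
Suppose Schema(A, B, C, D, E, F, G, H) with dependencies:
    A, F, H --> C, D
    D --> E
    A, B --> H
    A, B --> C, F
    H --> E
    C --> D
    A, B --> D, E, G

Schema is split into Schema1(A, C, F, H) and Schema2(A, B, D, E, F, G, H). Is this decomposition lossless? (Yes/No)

Common attributes: {A, F, H}; their closure is {A, C, D, E, F, H}.
Schema1 is contained in that closure, so Schema1 ∩ Schema2 --> Schema1 holds and the join is lossless.

Yes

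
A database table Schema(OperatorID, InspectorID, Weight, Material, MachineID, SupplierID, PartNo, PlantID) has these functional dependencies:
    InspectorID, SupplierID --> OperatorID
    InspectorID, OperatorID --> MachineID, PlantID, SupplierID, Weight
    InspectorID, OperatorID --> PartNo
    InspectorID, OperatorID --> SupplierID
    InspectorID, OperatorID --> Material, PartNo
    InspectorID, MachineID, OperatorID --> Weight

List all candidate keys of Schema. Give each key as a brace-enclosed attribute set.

{InspectorID, OperatorID}, {InspectorID, SupplierID}

No FD produces {InspectorID}, so it must be in every candidate key.
Closure of {InspectorID, OperatorID} is {InspectorID, MachineID, Material, OperatorID, PartNo, PlantID, SupplierID, Weight}, the whole schema; {InspectorID, OperatorID} is a candidate key.
Closure of {InspectorID, SupplierID} is {InspectorID, MachineID, Material, OperatorID, PartNo, PlantID, SupplierID, Weight}, the whole schema; {InspectorID, SupplierID} is a candidate key.
These are minimal and exhaustive — every other superkey contains one of them.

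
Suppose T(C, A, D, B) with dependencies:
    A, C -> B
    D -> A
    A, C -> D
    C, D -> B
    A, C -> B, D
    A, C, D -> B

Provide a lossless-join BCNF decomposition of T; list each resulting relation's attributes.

{A, D}; {B, C, D}

Candidate keys of the original relation: {A, C}, {C, D}.
Within {A, B, C, D}: {D}⁺ ∩ {A, B, C, D} = {A, D}, not the whole set, so D -> A violates BCNF; decompose into {A, D} and {B, C, D}.
{A, D} is in BCNF.
{B, C, D} is in BCNF.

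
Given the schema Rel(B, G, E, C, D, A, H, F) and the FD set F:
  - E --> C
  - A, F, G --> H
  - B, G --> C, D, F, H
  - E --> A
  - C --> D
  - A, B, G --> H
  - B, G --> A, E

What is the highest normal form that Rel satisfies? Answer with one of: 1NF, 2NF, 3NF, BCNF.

2NF

Candidate key: {B, G}. Prime attributes: {B, G}.
For E --> C we have {E}⁺ = {A, C, D, E}; {E} is not a superkey, so BCNF fails.
E --> C determines the non-prime attribute {C} from a non-superkey — 3NF is violated.
Checking every proper subset of each key, none determines a non-prime attribute — 2NF is satisfied.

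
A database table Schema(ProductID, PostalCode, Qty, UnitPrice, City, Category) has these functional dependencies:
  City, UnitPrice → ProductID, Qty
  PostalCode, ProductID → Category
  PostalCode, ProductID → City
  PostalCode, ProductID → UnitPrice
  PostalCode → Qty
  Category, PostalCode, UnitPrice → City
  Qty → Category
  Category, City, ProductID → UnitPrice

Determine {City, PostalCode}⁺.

Start with {City, PostalCode}.
PostalCode → Qty applies; add {Qty} → now {City, PostalCode, Qty}.
Qty → Category applies; add {Category} → now {Category, City, PostalCode, Qty}.
No further FD applies.

{Category, City, PostalCode, Qty}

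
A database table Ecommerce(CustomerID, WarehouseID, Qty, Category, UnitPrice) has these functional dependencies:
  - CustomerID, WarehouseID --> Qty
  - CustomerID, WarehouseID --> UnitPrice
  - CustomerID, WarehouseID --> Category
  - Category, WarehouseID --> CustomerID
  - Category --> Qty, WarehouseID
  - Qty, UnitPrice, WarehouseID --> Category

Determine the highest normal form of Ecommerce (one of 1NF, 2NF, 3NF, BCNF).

BCNF

Candidate keys: {Category}, {CustomerID, WarehouseID}, {Qty, UnitPrice, WarehouseID}. Prime attributes: {Category, CustomerID, Qty, UnitPrice, WarehouseID}.
The left-hand side of every FD is a superkey, so BCNF is satisfied.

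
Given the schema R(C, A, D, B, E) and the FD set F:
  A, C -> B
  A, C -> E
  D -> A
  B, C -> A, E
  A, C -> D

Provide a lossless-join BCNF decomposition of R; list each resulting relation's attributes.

{A, D}; {B, C, D, E}

Candidate keys of the original relation: {A, C}, {B, C}, {C, D}.
Within {A, B, C, D, E}: {D}⁺ ∩ {A, B, C, D, E} = {A, D}, not the whole set, so D -> A violates BCNF; decompose into {A, D} and {B, C, D, E}.
{A, D}: every determinant is a superkey — BCNF.
{B, C, D, E}: every determinant is a superkey — BCNF.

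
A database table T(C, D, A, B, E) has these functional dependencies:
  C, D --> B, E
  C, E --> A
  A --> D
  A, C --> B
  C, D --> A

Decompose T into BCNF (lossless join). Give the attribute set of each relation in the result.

Candidate keys of the original relation: {A, C}, {C, D}, {C, E}.
Within {A, B, C, D, E}: {A}⁺ ∩ {A, B, C, D, E} = {A, D}, not the whole set, so A --> D violates BCNF; decompose into {A, D} and {A, B, C, E}.
{A, D} is in BCNF.
{A, B, C, E} is in BCNF.

{A, B, C, E}; {A, D}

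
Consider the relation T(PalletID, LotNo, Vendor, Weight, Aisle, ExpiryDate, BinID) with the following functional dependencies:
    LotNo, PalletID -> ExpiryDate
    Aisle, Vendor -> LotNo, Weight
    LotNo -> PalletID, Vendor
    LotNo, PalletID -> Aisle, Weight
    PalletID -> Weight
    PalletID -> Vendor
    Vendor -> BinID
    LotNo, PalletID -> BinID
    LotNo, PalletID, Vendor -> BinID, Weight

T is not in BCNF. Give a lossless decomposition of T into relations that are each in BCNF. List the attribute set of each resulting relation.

{Aisle, ExpiryDate, LotNo, PalletID}; {BinID, Vendor}; {PalletID, Vendor, Weight}

Candidate keys of the original relation: {Aisle, PalletID}, {Aisle, Vendor}, {LotNo}.
In {Aisle, BinID, ExpiryDate, LotNo, PalletID, Vendor, Weight}, {PalletID} is not a superkey ({PalletID}⁺ restricted to this set is {BinID, PalletID, Vendor, Weight}), so split on PalletID -> BinID, Vendor, Weight into {BinID, PalletID, Vendor, Weight} and {Aisle, ExpiryDate, LotNo, PalletID}.
In {BinID, PalletID, Vendor, Weight}, {Vendor} is not a superkey ({Vendor}⁺ restricted to this set is {BinID, Vendor}), so split on Vendor -> BinID into {BinID, Vendor} and {PalletID, Vendor, Weight}.
{BinID, Vendor} has no BCNF violation.
{PalletID, Vendor, Weight} has no BCNF violation.
{Aisle, ExpiryDate, LotNo, PalletID} has no BCNF violation.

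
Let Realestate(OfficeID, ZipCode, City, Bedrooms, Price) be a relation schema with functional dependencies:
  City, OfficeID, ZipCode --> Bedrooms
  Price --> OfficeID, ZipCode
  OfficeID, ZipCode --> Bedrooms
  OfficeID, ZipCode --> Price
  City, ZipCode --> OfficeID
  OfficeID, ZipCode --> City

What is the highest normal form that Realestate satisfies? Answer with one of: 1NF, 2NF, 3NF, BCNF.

Candidate keys: {City, ZipCode}, {OfficeID, ZipCode}, {Price}. Prime attributes: {City, OfficeID, Price, ZipCode}.
The left-hand side of every FD is a superkey, so BCNF is satisfied.

BCNF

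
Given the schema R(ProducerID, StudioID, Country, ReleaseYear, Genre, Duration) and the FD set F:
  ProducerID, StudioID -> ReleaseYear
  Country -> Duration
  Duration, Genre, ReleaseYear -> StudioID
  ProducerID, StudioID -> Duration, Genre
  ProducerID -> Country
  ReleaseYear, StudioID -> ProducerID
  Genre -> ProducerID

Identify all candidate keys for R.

{Genre, ReleaseYear}, {Genre, StudioID}, {ProducerID, StudioID}, {ReleaseYear, StudioID}

Closure of {Genre, ReleaseYear} is {Country, Duration, Genre, ProducerID, ReleaseYear, StudioID}, the whole schema; {Genre, ReleaseYear} is a candidate key.
Closure of {Genre, StudioID} is {Country, Duration, Genre, ProducerID, ReleaseYear, StudioID}, the whole schema; {Genre, StudioID} is a candidate key.
Closure of {ProducerID, StudioID} is {Country, Duration, Genre, ProducerID, ReleaseYear, StudioID}, the whole schema; {ProducerID, StudioID} is a candidate key.
Closure of {ReleaseYear, StudioID} is {Country, Duration, Genre, ProducerID, ReleaseYear, StudioID}, the whole schema; {ReleaseYear, StudioID} is a candidate key.
These are minimal and exhaustive — every other superkey contains one of them.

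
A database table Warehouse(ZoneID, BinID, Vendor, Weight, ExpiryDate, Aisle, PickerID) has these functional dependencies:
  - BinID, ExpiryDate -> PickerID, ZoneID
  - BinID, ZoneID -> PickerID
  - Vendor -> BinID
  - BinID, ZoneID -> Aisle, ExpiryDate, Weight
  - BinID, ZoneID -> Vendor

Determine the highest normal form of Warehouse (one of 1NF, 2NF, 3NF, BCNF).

Candidate keys: {BinID, ExpiryDate}, {BinID, ZoneID}, {ExpiryDate, Vendor}, {Vendor, ZoneID}. Prime attributes: {BinID, ExpiryDate, Vendor, ZoneID}.
Vendor -> BinID breaks BCNF: {Vendor}⁺ = {BinID, Vendor}, so {Vendor} is not a superkey.
Since {BinID} ⊆ prime attributes and every other non-superkey FD also has a prime right side, the schema is in 3NF.

3NF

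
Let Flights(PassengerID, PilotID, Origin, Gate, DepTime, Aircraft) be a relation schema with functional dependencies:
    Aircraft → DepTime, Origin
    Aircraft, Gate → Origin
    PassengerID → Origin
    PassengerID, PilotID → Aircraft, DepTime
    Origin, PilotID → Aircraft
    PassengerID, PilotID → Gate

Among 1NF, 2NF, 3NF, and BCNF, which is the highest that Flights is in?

Candidate key: {PassengerID, PilotID}. Prime attributes: {PassengerID, PilotID}.
For Aircraft → DepTime, Origin we have {Aircraft}⁺ = {Aircraft, DepTime, Origin}; {Aircraft} is not a superkey, so BCNF fails.
Aircraft → DepTime, Origin has non-prime {DepTime, Origin} on the right and a non-superkey on the left, so 3NF fails.
The proper key subset {PassengerID} of {PassengerID, PilotID} determines non-prime {Origin}, so the relation is not even in 2NF.

1NF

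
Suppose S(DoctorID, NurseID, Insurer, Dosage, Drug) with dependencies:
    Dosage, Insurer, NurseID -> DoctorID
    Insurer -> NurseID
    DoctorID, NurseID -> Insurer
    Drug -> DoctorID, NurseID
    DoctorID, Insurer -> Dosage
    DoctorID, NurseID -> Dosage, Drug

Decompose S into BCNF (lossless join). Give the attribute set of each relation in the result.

{DoctorID, Dosage, Drug, Insurer}; {Insurer, NurseID}

Candidate keys of the original relation: {DoctorID, Insurer}, {DoctorID, NurseID}, {Dosage, Insurer}, {Drug}.
{DoctorID, Dosage, Drug, Insurer, NurseID}: {Insurer} determines {Insurer, NurseID} here but is not a superkey — split on Insurer -> NurseID, giving {Insurer, NurseID} and {DoctorID, Dosage, Drug, Insurer}.
{Insurer, NurseID} is in BCNF.
{DoctorID, Dosage, Drug, Insurer} is in BCNF.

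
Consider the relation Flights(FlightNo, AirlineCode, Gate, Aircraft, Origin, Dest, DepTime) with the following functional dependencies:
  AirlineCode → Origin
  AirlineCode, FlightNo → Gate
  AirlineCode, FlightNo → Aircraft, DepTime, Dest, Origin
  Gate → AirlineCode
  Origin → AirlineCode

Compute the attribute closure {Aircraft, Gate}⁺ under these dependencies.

Start with {Aircraft, Gate}.
Gate → AirlineCode applies; add {AirlineCode} → now {Aircraft, AirlineCode, Gate}.
AirlineCode → Origin applies; add {Origin} → now {Aircraft, AirlineCode, Gate, Origin}.
No further FD applies.

{Aircraft, AirlineCode, Gate, Origin}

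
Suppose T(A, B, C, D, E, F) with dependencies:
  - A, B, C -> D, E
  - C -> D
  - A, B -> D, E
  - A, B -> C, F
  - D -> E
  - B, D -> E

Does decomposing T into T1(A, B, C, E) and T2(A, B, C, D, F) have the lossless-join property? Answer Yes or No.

Yes

T1 ∩ T2 = {A, B, C}; its closure under F is {A, B, C, D, E, F}.
Since T1 ⊆ {A, B, C, D, E, F}, the intersection is a superkey of T1; the decomposition is lossless.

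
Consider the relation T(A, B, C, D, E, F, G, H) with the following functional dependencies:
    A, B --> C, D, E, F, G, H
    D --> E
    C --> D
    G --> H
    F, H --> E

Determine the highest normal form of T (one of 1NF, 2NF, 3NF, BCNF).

2NF

Candidate key: {A, B}. Prime attributes: {A, B}.
For D --> E we have {D}⁺ = {D, E}; {D} is not a superkey, so BCNF fails.
D --> E determines the non-prime attribute {E} from a non-superkey — 3NF is violated.
Checking every proper subset of each key, none determines a non-prime attribute — 2NF is satisfied.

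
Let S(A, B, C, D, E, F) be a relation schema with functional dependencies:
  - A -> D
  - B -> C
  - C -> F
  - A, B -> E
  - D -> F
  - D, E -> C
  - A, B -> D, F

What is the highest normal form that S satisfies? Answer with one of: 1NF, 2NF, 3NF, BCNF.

Candidate key: {A, B}. Prime attributes: {A, B}.
A -> D breaks BCNF: {A}⁺ = {A, D, F}, so {A} is not a superkey.
A -> D determines the non-prime attribute {D} from a non-superkey — 3NF is violated.
Since {A} ⊂ {A, B} and {A}⁺ ⊇ {D, F} with {D, F} non-prime, there is a partial dependency; 2NF fails.

1NF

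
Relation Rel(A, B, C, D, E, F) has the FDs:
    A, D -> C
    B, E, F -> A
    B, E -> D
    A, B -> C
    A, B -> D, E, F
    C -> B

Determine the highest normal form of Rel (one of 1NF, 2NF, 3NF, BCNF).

3NF

Candidate keys: {A, B}, {A, C}, {A, D}, {B, E, F}, {C, E, F}. Prime attributes: {A, B, C, D, E, F}.
For B, E -> D we have {B, E}⁺ = {B, D, E}; {B, E} is not a superkey, so BCNF fails.
But every attribute on its right side ({D}) is prime, and the same holds for every other non-superkey FD, so 3NF still holds.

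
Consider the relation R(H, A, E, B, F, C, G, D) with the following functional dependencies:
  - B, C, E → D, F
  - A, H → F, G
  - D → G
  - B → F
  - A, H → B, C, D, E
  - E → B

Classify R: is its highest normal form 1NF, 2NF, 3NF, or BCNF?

Candidate key: {A, H}. Prime attributes: {A, H}.
B, C, E → D, F breaks BCNF: {B, C, E}⁺ = {B, C, D, E, F, G}, so {B, C, E} is not a superkey.
B, C, E → D, F determines the non-prime attributes {D, F} from a non-superkey — 3NF is violated.
No non-prime attribute depends on a proper subset of any candidate key, so 2NF holds.

2NF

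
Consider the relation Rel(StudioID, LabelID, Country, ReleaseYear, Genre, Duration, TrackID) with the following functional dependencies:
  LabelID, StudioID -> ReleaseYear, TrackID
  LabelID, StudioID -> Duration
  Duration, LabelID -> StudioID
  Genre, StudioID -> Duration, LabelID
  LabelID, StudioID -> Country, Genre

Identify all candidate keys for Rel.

{Duration, LabelID}, {Genre, StudioID}, {LabelID, StudioID}

{Duration, LabelID} is a candidate key since {Duration, LabelID}⁺ = {Country, Duration, Genre, LabelID, ReleaseYear, StudioID, TrackID} covers every attribute.
{Genre, StudioID} is a candidate key since {Genre, StudioID}⁺ = {Country, Duration, Genre, LabelID, ReleaseYear, StudioID, TrackID} covers every attribute.
{LabelID, StudioID} is a candidate key since {LabelID, StudioID}⁺ = {Country, Duration, Genre, LabelID, ReleaseYear, StudioID, TrackID} covers every attribute.
These are minimal and exhaustive — every other superkey contains one of them.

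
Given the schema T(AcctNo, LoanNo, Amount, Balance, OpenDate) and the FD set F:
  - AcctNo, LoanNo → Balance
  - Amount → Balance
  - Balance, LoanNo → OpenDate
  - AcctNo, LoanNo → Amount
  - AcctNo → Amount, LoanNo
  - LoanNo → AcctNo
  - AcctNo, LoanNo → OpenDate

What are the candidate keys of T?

{AcctNo}, {LoanNo}

{AcctNo}⁺ = {AcctNo, Amount, Balance, LoanNo, OpenDate} — all of the relation — so {AcctNo} is a candidate key.
{LoanNo}⁺ = {AcctNo, Amount, Balance, LoanNo, OpenDate} — all of the relation — so {LoanNo} is a candidate key.
These are minimal and exhaustive — every other superkey contains one of them.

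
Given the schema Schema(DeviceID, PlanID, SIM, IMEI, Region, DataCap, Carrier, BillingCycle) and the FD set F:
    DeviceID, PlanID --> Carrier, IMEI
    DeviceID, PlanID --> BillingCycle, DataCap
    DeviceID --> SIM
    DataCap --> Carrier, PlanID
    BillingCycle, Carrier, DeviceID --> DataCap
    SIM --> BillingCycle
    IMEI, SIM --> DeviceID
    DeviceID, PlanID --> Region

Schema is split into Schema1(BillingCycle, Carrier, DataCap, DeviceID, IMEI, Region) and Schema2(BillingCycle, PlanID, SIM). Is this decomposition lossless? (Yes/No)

No

Schema1 ∩ Schema2 = {BillingCycle}; its closure under F is {BillingCycle}.
The closure covers neither Schema1 nor Schema2 entirely; the join is not lossless.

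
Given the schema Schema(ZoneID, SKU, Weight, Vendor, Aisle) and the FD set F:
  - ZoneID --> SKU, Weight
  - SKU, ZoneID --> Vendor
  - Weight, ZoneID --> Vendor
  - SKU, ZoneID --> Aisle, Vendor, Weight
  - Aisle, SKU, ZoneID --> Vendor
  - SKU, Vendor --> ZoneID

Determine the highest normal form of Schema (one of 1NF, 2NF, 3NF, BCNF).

BCNF

Candidate keys: {SKU, Vendor}, {ZoneID}. Prime attributes: {SKU, Vendor, ZoneID}.
Every FD has a superkey on the left, so the relation is in BCNF.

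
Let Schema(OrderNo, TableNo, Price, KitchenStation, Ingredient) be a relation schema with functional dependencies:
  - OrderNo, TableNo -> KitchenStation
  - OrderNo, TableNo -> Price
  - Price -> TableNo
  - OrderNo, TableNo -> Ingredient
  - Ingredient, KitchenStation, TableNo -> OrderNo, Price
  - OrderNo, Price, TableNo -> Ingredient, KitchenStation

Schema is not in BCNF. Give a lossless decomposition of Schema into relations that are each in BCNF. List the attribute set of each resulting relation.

{Ingredient, KitchenStation, OrderNo, Price}; {Price, TableNo}

Candidate keys of the original relation: {Ingredient, KitchenStation, Price}, {Ingredient, KitchenStation, TableNo}, {OrderNo, Price}, {OrderNo, TableNo}.
In {Ingredient, KitchenStation, OrderNo, Price, TableNo}, {Price} is not a superkey ({Price}⁺ restricted to this set is {Price, TableNo}), so split on Price -> TableNo into {Price, TableNo} and {Ingredient, KitchenStation, OrderNo, Price}.
{Price, TableNo}: every determinant is a superkey — BCNF.
{Ingredient, KitchenStation, OrderNo, Price}: every determinant is a superkey — BCNF.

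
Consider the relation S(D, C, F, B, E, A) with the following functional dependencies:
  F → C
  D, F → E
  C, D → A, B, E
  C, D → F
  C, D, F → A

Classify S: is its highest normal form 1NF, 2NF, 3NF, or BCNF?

Candidate keys: {C, D}, {D, F}. Prime attributes: {C, D, F}.
F → C: {F}⁺ = {C, F}, which is not all of the attributes, so the left side is not a superkey — BCNF is violated.
Since {C} ⊆ prime attributes and every other non-superkey FD also has a prime right side, the schema is in 3NF.

3NF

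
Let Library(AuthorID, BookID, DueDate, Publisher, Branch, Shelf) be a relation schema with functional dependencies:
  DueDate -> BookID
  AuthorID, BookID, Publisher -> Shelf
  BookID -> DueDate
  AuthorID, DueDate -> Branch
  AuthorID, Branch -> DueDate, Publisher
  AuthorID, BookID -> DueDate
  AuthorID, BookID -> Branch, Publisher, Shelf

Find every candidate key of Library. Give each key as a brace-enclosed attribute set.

{AuthorID, BookID}, {AuthorID, Branch}, {AuthorID, DueDate}

{AuthorID} never appears on the right of any FD, so every key must include it.
{AuthorID, BookID}⁺ = {AuthorID, BookID, Branch, DueDate, Publisher, Shelf}, which is every attribute, so {AuthorID, BookID} is a candidate key.
{AuthorID, Branch}⁺ = {AuthorID, BookID, Branch, DueDate, Publisher, Shelf}, which is every attribute, so {AuthorID, Branch} is a candidate key.
{AuthorID, DueDate}⁺ = {AuthorID, BookID, Branch, DueDate, Publisher, Shelf}, which is every attribute, so {AuthorID, DueDate} is a candidate key.
No proper subset of any of these is a key, and no other minimal superkey exists.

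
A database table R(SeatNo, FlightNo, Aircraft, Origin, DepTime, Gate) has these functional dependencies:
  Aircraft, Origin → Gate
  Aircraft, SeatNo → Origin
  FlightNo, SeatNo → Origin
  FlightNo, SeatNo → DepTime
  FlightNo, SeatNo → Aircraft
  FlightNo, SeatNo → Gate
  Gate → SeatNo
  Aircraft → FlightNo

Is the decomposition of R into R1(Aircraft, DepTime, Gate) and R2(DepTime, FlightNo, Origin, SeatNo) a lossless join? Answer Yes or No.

Common attributes: {DepTime}; their closure is {DepTime}.
Neither R1 nor R2 is contained in that closure, so the decomposition is lossy.

No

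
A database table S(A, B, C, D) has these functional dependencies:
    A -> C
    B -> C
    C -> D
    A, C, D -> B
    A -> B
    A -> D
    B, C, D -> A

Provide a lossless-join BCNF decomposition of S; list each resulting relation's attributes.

{A, B, C}; {C, D}

Candidate keys of the original relation: {A}, {B}.
{A, B, C, D}: {C} determines {C, D} here but is not a superkey — split on C -> D, giving {C, D} and {A, B, C}.
{C, D}: every determinant is a superkey — BCNF.
{A, B, C}: every determinant is a superkey — BCNF.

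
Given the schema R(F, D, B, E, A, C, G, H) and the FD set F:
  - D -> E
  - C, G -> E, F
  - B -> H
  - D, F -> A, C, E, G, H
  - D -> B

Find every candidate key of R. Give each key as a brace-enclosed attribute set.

Attributes never on any right-hand side: {D} — every candidate key must contain it.
{D, F}⁺ = {A, B, C, D, E, F, G, H}, which is every attribute, so {D, F} is a candidate key.
{C, D, G}⁺ = {A, B, C, D, E, F, G, H}, which is every attribute, so {C, D, G} is a candidate key.
No proper subset of any of these is a key, and no other minimal superkey exists.

{C, D, G}, {D, F}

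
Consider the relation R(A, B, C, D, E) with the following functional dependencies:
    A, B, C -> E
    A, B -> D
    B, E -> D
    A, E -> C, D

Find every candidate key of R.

{A, B} never appear on the right of any FD, so every key must include all of them.
{A, B, C} is a candidate key since {A, B, C}⁺ = {A, B, C, D, E} covers every attribute.
{A, B, E} is a candidate key since {A, B, E}⁺ = {A, B, C, D, E} covers every attribute.
Any other superkey properly contains one of these, so there are no further candidate keys.

{A, B, C}, {A, B, E}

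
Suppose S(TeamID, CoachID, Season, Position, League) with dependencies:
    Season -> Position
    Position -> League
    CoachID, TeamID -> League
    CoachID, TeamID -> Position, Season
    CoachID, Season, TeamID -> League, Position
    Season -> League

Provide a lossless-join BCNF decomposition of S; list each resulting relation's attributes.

{CoachID, Season, TeamID}; {League, Position}; {Position, Season}

Candidate key of the original relation: {CoachID, TeamID}.
In {CoachID, League, Position, Season, TeamID}, {Season} is not a superkey ({Season}⁺ restricted to this set is {League, Position, Season}), so split on Season -> League, Position into {League, Position, Season} and {CoachID, Season, TeamID}.
In {League, Position, Season}, {Position} is not a superkey ({Position}⁺ restricted to this set is {League, Position}), so split on Position -> League into {League, Position} and {Position, Season}.
{League, Position}: every determinant is a superkey — BCNF.
{Position, Season}: every determinant is a superkey — BCNF.
{CoachID, Season, TeamID}: every determinant is a superkey — BCNF.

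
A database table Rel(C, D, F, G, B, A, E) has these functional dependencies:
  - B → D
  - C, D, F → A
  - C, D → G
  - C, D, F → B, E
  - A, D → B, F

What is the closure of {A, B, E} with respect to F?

Start with {A, B, E}.
B → D applies; add {D} → now {A, B, D, E}.
A, D → B, F applies; add {F} → now {A, B, D, E, F}.
No further FD applies.

{A, B, D, E, F}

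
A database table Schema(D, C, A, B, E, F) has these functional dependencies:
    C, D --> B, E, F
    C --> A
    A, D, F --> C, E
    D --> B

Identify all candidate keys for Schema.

{A, D, F}, {C, D}

{D} never appears on the right of any FD, so every key must include it.
{C, D}⁺ = {A, B, C, D, E, F}, which is every attribute, so {C, D} is a candidate key.
{A, D, F}⁺ = {A, B, C, D, E, F}, which is every attribute, so {A, D, F} is a candidate key.
No proper subset of any of these is a key, and no other minimal superkey exists.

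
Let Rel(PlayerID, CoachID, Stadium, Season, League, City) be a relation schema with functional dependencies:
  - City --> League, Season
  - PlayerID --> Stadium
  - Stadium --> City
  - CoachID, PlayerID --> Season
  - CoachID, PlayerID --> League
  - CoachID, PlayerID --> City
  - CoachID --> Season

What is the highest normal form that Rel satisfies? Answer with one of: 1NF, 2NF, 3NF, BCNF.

1NF

Candidate key: {CoachID, PlayerID}. Prime attributes: {CoachID, PlayerID}.
City --> League, Season breaks BCNF: {City}⁺ = {City, League, Season}, so {City} is not a superkey.
Because {League, Season} are non-prime and the left side of City --> League, Season is not a superkey, the relation is not in 3NF.
The proper key subset {CoachID} of {CoachID, PlayerID} determines non-prime {Season}, so the relation is not even in 2NF.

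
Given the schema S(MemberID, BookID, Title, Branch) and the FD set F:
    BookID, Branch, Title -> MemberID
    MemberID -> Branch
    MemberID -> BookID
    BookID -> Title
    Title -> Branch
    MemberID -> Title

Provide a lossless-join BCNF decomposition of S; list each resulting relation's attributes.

{BookID, MemberID, Title}; {Branch, Title}

Candidate keys of the original relation: {BookID}, {MemberID}.
In {BookID, Branch, MemberID, Title}, {Title} is not a superkey ({Title}⁺ restricted to this set is {Branch, Title}), so split on Title -> Branch into {Branch, Title} and {BookID, MemberID, Title}.
{Branch, Title}: every determinant is a superkey — BCNF.
{BookID, MemberID, Title}: every determinant is a superkey — BCNF.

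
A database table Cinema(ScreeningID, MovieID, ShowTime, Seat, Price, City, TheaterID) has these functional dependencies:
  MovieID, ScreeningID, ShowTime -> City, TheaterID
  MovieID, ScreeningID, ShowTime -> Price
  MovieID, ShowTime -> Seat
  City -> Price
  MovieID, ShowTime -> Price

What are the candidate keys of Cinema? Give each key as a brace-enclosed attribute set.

No FD produces {MovieID, ScreeningID, ShowTime}, so they must be in every candidate key.
Closure of {MovieID, ScreeningID, ShowTime} is {City, MovieID, Price, ScreeningID, Seat, ShowTime, TheaterID}, the whole schema; {MovieID, ScreeningID, ShowTime} is a candidate key.
Every other attribute set either contains this one or has a smaller closure.

{MovieID, ScreeningID, ShowTime}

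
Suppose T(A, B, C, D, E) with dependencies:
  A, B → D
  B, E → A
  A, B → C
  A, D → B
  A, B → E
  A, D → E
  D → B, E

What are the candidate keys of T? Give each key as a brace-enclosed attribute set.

{A, B}, {B, E}, {D}

{D}⁺ = {A, B, C, D, E}, which is every attribute, so {D} is a candidate key.
{A, B}⁺ = {A, B, C, D, E}, which is every attribute, so {A, B} is a candidate key.
{B, E}⁺ = {A, B, C, D, E}, which is every attribute, so {B, E} is a candidate key.
Any other superkey properly contains one of these, so there are no further candidate keys.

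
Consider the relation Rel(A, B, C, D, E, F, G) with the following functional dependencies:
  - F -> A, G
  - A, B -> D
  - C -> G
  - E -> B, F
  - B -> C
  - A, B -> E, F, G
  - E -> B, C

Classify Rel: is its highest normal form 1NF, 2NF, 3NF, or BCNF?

1NF

Candidate keys: {A, B}, {B, F}, {E}. Prime attributes: {A, B, E, F}.
F -> A, G: {F}⁺ = {A, F, G}, which is not all of the attributes, so the left side is not a superkey — BCNF is violated.
Because {G} is non-prime and the left side of F -> A, G is not a superkey, the relation is not in 3NF.
The proper key subset {B} of {A, B} determines non-prime {C, G}, so the relation is not even in 2NF.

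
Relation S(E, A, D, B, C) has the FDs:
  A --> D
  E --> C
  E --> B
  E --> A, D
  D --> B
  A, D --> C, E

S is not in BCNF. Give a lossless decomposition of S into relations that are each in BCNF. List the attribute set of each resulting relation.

{A, C, D, E}; {B, D}

Candidate keys of the original relation: {A}, {E}.
In {A, B, C, D, E}, {D} is not a superkey ({D}⁺ restricted to this set is {B, D}), so split on D --> B into {B, D} and {A, C, D, E}.
{B, D} has no BCNF violation.
{A, C, D, E} has no BCNF violation.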